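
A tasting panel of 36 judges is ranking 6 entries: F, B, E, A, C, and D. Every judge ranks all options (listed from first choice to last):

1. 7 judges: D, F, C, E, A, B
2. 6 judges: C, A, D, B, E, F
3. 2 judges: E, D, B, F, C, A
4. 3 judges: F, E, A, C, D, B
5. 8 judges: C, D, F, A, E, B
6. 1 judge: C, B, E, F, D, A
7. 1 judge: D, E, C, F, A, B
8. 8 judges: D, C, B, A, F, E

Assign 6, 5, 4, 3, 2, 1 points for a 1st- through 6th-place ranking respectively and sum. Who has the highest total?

F: 7·5 + 6·1 + 2·3 + 3·6 + 8·4 + 1·3 + 1·3 + 8·2 = 119
B: 7·1 + 6·3 + 2·4 + 3·1 + 8·1 + 1·5 + 1·1 + 8·4 = 82
E: 7·3 + 6·2 + 2·6 + 3·5 + 8·2 + 1·4 + 1·5 + 8·1 = 93
A: 7·2 + 6·5 + 2·1 + 3·4 + 8·3 + 1·1 + 1·2 + 8·3 = 109
C: 7·4 + 6·6 + 2·2 + 3·3 + 8·6 + 1·6 + 1·4 + 8·5 = 175
D: 7·6 + 6·4 + 2·5 + 3·2 + 8·5 + 1·2 + 1·6 + 8·6 = 178
D has the highest Borda score (178).

D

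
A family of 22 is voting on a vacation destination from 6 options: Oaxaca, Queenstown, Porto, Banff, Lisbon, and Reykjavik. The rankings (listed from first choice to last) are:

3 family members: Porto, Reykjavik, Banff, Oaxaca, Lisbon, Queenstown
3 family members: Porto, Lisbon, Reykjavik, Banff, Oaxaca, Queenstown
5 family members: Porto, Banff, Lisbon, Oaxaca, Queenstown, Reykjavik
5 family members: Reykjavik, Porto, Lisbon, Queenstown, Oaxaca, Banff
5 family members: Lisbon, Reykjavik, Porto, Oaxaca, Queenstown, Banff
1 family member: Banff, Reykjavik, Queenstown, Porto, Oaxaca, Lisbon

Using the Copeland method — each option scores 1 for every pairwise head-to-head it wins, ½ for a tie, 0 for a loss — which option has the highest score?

Oaxaca: beats Queenstown; loses to Porto, Banff, Lisbon, and Reykjavik → score 1.
Queenstown: loses to Oaxaca, Porto, Banff, Lisbon, and Reykjavik → score 0.
Porto: beats Oaxaca, Queenstown, Banff, and Lisbon; ties Reykjavik → score 4.5.
Banff: beats Oaxaca and Queenstown; loses to Porto, Lisbon, and Reykjavik → score 2.
Lisbon: beats Oaxaca, Queenstown, Banff, and Reykjavik; loses to Porto → score 4.
Reykjavik: beats Oaxaca, Queenstown, and Banff; ties Porto; loses to Lisbon → score 3.5.
Porto has the best pairwise record.

Porto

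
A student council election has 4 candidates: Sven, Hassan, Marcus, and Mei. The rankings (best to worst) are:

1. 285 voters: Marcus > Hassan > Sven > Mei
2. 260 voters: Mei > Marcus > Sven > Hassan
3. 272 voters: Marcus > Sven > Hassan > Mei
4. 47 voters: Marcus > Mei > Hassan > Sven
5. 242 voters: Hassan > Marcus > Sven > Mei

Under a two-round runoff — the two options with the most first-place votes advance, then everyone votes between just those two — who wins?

Round 1 first-place votes: Sven 0, Hassan 242, Marcus 604, Mei 260.
Marcus and Mei advance.
Runoff: Marcus is preferred to Mei by 846 voters; Mei by 260.
Marcus wins the runoff.

Marcus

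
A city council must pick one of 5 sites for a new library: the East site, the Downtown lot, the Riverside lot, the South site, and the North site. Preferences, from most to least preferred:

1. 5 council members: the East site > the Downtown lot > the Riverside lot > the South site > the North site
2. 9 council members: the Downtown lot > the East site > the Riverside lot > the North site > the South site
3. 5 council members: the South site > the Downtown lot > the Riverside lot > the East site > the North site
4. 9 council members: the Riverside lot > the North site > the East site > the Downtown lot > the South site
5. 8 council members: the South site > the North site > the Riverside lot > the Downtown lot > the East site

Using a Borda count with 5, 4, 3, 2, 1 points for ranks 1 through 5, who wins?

the East site: 5·5 + 9·4 + 5·2 + 9·3 + 8·1 = 106
the Downtown lot: 5·4 + 9·5 + 5·4 + 9·2 + 8·2 = 119
the Riverside lot: 5·3 + 9·3 + 5·3 + 9·5 + 8·3 = 126
the South site: 5·2 + 9·1 + 5·5 + 9·1 + 8·5 = 93
the North site: 5·1 + 9·2 + 5·1 + 9·4 + 8·4 = 96
the Riverside lot has the highest Borda score (126).

the Riverside lot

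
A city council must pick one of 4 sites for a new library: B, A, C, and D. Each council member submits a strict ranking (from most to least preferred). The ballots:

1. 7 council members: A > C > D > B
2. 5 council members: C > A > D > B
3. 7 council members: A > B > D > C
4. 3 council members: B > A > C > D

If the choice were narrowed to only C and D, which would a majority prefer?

C

Voters preferring C to D: 15; preferring D to C: 7.
C wins the head-to-head.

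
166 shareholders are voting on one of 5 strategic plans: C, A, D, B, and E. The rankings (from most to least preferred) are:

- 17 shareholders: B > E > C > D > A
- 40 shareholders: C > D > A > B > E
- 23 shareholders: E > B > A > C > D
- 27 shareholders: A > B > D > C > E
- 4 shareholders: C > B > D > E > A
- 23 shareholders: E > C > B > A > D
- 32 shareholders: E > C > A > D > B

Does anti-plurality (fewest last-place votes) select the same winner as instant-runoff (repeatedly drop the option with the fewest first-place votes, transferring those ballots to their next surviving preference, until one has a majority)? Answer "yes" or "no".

Anti-plurality — last-place votes: C 0, A 21, D 46, B 32, E 67. Winner: C.
Instant-runoff — R1 C 44, A 27, D 0, B 17, E 78 (D out); R2 C 44, A 27, B 17, E 78 (B out); R3 C 44, A 27, E 95 (E winner). Winner: E.
The two methods disagree.

no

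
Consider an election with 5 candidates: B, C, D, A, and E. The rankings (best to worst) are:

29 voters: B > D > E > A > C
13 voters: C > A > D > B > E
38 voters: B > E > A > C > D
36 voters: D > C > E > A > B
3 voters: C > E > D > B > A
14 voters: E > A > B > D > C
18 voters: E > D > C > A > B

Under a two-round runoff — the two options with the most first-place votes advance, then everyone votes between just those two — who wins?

B

Round 1 first-place votes: B 67, C 16, D 36, A 0, E 32.
B and D advance.
Runoff: B is preferred to D by 81 voters; D by 70.
B wins the runoff.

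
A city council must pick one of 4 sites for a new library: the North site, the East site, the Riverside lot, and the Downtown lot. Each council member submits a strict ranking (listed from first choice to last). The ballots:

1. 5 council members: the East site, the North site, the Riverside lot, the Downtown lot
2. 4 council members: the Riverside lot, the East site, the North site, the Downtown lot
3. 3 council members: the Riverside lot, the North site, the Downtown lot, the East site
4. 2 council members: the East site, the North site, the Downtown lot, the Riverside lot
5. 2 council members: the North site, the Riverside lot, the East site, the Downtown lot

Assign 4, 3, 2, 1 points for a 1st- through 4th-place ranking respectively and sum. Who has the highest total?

the East site

the North site: 5·3 + 4·2 + 3·3 + 2·3 + 2·4 = 46
the East site: 5·4 + 4·3 + 3·1 + 2·4 + 2·2 = 47
the Riverside lot: 5·2 + 4·4 + 3·4 + 2·1 + 2·3 = 46
the Downtown lot: 5·1 + 4·1 + 3·2 + 2·2 + 2·1 = 21
the East site has the highest Borda score (47).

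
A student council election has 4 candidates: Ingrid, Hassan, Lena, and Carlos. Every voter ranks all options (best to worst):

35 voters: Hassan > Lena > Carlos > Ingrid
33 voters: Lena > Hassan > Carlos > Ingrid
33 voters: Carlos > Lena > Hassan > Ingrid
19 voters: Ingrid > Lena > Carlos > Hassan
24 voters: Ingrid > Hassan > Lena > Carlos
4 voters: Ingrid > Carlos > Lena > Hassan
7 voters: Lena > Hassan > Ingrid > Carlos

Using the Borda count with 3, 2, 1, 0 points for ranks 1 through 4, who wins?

Ingrid: 35·0 + 33·0 + 33·0 + 19·3 + 24·3 + 4·3 + 7·1 = 148
Hassan: 35·3 + 33·2 + 33·1 + 19·0 + 24·2 + 4·0 + 7·2 = 266
Lena: 35·2 + 33·3 + 33·2 + 19·2 + 24·1 + 4·1 + 7·3 = 322
Carlos: 35·1 + 33·1 + 33·3 + 19·1 + 24·0 + 4·2 + 7·0 = 194
Lena has the highest Borda score (322).

Lena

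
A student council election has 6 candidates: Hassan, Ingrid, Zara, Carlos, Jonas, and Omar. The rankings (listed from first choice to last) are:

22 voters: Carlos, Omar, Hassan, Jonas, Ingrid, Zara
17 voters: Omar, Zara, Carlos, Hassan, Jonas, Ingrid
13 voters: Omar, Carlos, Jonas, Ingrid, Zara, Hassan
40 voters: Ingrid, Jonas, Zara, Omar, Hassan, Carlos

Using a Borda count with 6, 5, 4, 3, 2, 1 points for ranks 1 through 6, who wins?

Omar

Hassan: 22·4 + 17·3 + 13·1 + 40·2 = 232
Ingrid: 22·2 + 17·1 + 13·3 + 40·6 = 340
Zara: 22·1 + 17·5 + 13·2 + 40·4 = 293
Carlos: 22·6 + 17·4 + 13·5 + 40·1 = 305
Jonas: 22·3 + 17·2 + 13·4 + 40·5 = 352
Omar: 22·5 + 17·6 + 13·6 + 40·3 = 410
Omar has the highest Borda score (410).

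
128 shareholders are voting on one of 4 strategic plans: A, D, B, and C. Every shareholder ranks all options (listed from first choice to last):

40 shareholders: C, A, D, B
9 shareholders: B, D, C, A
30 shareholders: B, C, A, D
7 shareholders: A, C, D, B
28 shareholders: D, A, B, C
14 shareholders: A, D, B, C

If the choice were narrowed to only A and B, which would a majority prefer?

A

Voters preferring A to B: 89; preferring B to A: 39.
A wins the head-to-head.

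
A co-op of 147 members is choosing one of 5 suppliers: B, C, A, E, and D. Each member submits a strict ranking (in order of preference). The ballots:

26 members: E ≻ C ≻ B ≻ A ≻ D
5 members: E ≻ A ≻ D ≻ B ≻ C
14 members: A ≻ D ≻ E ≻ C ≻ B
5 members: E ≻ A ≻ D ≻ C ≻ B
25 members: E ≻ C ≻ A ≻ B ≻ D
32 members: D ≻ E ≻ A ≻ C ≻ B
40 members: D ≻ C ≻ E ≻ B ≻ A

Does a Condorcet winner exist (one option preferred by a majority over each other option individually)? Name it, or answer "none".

none

Checking pairwise contests:
C beats B 142–5.
E beats C 107–40.
C beats A 91–56.
D beats E 86–61.
A beats D 75–72.
Every option loses at least one head-to-head, so there is no Condorcet winner.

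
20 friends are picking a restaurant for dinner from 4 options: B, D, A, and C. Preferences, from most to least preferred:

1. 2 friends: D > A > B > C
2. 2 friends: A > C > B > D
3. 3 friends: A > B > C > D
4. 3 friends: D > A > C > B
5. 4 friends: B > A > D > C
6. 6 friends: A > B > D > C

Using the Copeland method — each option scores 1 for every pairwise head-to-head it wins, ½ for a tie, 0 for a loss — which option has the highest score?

B: beats D and C; loses to A → score 2.
D: beats C; loses to B and A → score 1.
A: beats B, D, and C → score 3.
C: loses to B, D, and A → score 0.
A has the best pairwise record.

A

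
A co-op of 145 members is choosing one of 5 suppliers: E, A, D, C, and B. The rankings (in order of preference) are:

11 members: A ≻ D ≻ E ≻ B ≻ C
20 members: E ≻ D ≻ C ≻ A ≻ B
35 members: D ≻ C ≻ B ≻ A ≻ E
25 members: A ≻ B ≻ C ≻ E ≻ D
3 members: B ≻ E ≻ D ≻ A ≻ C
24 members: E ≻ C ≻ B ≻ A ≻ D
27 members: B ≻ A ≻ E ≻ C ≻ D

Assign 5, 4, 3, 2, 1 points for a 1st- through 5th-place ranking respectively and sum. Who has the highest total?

E: 11·3 + 20·5 + 35·1 + 25·2 + 3·4 + 24·5 + 27·3 = 431
A: 11·5 + 20·2 + 35·2 + 25·5 + 3·2 + 24·2 + 27·4 = 452
D: 11·4 + 20·4 + 35·5 + 25·1 + 3·3 + 24·1 + 27·1 = 384
C: 11·1 + 20·3 + 35·4 + 25·3 + 3·1 + 24·4 + 27·2 = 439
B: 11·2 + 20·1 + 35·3 + 25·4 + 3·5 + 24·3 + 27·5 = 469
B has the highest Borda score (469).

B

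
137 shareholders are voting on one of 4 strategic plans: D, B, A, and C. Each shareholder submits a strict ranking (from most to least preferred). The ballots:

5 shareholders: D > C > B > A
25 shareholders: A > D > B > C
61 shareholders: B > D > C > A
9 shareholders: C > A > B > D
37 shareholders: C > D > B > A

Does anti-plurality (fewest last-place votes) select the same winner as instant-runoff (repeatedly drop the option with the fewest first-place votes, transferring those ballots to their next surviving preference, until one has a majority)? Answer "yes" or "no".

yes

Anti-plurality — last-place votes: D 9, B 0, A 103, C 25. Winner: B.
Instant-runoff — R1 D 5, B 61, A 25, C 46 (D out); R2 B 61, A 25, C 51 (A out); R3 B 86, C 51 (B winner). Winner: B.
The two methods agree.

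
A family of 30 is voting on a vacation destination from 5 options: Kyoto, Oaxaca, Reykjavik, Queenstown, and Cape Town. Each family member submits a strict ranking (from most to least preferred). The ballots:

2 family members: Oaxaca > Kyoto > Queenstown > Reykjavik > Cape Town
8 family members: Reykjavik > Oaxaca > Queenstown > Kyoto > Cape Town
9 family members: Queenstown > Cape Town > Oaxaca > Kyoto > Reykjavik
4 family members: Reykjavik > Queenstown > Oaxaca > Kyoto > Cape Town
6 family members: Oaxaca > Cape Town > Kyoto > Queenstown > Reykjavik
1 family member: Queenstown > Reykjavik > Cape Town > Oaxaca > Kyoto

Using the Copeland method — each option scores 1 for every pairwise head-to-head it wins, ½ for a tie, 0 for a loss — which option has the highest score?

Kyoto: beats Reykjavik; loses to Oaxaca, Queenstown, and Cape Town → score 1.
Oaxaca: beats Kyoto, Reykjavik, Queenstown, and Cape Town → score 4.
Reykjavik: ties Cape Town; loses to Kyoto, Oaxaca, and Queenstown → score 0.5.
Queenstown: beats Kyoto, Reykjavik, and Cape Town; loses to Oaxaca → score 3.
Cape Town: beats Kyoto; ties Reykjavik; loses to Oaxaca and Queenstown → score 1.5.
Oaxaca has the best pairwise record.

Oaxaca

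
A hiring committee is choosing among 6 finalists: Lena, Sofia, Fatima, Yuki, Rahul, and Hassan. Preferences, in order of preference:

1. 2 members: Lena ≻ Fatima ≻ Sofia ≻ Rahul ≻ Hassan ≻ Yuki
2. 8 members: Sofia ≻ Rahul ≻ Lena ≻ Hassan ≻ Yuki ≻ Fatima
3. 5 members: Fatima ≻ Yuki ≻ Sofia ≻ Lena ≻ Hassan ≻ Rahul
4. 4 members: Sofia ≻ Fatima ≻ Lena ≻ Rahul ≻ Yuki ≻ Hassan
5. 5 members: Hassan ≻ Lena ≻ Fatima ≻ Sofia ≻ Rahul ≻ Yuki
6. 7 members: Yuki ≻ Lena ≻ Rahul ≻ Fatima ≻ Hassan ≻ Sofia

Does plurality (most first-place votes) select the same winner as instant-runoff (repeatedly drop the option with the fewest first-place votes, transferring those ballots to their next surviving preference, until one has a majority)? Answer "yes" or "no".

no

Plurality — first-place votes: Lena 2, Sofia 12, Fatima 5, Yuki 7, Rahul 0, Hassan 5. Winner: Sofia.
Instant-runoff — R1 Lena 2, Sofia 12, Fatima 5, Yuki 7, Rahul 0, Hassan 5 (Rahul out); R2 Lena 2, Sofia 12, Fatima 5, Yuki 7, Hassan 5 (Lena out); R3 Sofia 12, Fatima 7, Yuki 7, Hassan 5 (Hassan out); R4 Sofia 12, Fatima 12, Yuki 7 (Yuki out); R5 Sofia 12, Fatima 19 (Fatima winner). Winner: Fatima.
The two methods disagree.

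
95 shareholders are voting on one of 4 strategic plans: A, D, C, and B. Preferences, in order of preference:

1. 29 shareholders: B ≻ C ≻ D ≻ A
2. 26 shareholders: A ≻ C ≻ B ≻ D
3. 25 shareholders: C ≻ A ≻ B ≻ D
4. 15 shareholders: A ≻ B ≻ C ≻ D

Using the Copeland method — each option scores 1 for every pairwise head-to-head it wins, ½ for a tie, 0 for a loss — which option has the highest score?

C

A: beats D and B; loses to C → score 2.
D: loses to A, C, and B → score 0.
C: beats A, D, and B → score 3.
B: beats D; loses to A and C → score 1.
C has the best pairwise record.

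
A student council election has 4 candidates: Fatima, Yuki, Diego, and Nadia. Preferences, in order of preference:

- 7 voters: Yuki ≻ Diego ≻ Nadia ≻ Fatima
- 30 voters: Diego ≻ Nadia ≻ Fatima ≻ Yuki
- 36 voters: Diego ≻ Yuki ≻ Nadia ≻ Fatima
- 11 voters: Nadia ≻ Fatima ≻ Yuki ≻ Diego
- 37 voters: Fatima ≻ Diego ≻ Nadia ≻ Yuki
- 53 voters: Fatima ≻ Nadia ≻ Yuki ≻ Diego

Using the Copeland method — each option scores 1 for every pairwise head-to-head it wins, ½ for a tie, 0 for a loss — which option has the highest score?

Fatima

Fatima: beats Yuki, Diego, and Nadia → score 3.
Yuki: loses to Fatima, Diego, and Nadia → score 0.
Diego: beats Yuki and Nadia; loses to Fatima → score 2.
Nadia: beats Yuki; loses to Fatima and Diego → score 1.
Fatima has the best pairwise record.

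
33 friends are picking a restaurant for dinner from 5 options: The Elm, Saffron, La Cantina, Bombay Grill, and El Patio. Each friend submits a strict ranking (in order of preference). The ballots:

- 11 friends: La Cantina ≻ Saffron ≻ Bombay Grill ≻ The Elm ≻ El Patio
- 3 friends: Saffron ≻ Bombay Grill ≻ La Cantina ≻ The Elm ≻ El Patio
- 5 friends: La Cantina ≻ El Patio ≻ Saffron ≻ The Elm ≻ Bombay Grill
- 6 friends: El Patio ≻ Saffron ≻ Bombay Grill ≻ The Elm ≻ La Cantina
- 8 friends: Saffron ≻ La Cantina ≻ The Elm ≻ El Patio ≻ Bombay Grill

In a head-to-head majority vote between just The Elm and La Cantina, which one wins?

Voters preferring The Elm to La Cantina: 6; preferring La Cantina to The Elm: 27.
La Cantina wins the head-to-head.

La Cantina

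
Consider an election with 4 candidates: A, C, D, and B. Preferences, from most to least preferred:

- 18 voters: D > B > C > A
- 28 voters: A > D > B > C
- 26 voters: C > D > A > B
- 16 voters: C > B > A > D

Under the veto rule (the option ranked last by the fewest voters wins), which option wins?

Last-place votes: A 18, C 28, D 16, B 26.
D is ranked last by the fewest voters, so D wins.

D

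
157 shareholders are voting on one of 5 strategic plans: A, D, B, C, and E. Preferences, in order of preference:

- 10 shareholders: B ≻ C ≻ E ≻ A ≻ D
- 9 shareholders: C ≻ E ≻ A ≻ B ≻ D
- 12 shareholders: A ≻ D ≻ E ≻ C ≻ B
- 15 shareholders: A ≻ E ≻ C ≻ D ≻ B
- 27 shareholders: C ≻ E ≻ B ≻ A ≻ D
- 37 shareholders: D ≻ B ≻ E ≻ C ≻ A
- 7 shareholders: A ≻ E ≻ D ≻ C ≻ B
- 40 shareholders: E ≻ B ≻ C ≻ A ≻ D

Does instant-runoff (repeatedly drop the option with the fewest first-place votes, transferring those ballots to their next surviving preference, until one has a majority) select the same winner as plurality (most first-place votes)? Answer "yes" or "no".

yes

Instant-runoff — R1 A 34, D 37, B 10, C 36, E 40 (B out); R2 A 34, D 37, C 46, E 40 (A out); R3 D 49, C 46, E 62 (C out); R4 D 49, E 108 (E winner). Winner: E.
Plurality — first-place votes: A 34, D 37, B 10, C 36, E 40. Winner: E.
The two methods agree.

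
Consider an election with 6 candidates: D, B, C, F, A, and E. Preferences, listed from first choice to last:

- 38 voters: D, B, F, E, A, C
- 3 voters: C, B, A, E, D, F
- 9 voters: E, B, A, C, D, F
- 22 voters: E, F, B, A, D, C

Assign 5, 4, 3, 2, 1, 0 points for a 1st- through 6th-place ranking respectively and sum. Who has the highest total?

B

D: 38·5 + 3·1 + 9·1 + 22·1 = 224
B: 38·4 + 3·4 + 9·4 + 22·3 = 266
C: 38·0 + 3·5 + 9·2 + 22·0 = 33
F: 38·3 + 3·0 + 9·0 + 22·4 = 202
A: 38·1 + 3·3 + 9·3 + 22·2 = 118
E: 38·2 + 3·2 + 9·5 + 22·5 = 237
B has the highest Borda score (266).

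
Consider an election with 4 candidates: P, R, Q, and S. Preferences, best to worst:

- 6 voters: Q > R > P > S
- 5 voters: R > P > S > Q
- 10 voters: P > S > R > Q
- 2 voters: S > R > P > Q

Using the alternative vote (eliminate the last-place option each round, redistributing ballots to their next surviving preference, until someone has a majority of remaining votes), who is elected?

R

Round 1: P 10, R 5, Q 6, S 2. Eliminate S.
Round 2: P 10, R 7, Q 6. Eliminate Q.
Round 3: P 10, R 13. R has a majority.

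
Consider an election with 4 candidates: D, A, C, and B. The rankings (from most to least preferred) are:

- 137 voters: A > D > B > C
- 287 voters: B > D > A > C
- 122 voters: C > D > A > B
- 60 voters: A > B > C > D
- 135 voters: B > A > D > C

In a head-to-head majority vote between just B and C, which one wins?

B

Voters preferring B to C: 619; preferring C to B: 122.
B wins the head-to-head.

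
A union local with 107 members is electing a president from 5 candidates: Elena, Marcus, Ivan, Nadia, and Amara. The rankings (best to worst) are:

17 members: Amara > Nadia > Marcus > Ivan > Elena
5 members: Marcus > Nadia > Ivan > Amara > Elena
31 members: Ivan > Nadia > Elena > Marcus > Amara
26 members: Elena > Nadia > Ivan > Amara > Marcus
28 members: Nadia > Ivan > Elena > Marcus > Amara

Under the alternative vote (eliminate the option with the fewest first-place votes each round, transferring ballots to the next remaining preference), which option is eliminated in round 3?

Round 1: Elena 26, Marcus 5, Ivan 31, Nadia 28, Amara 17. Eliminate Marcus.
Round 2: Elena 26, Ivan 31, Nadia 33, Amara 17. Eliminate Amara.
Round 3: Elena 26, Ivan 31, Nadia 50. Eliminate Elena.

Elena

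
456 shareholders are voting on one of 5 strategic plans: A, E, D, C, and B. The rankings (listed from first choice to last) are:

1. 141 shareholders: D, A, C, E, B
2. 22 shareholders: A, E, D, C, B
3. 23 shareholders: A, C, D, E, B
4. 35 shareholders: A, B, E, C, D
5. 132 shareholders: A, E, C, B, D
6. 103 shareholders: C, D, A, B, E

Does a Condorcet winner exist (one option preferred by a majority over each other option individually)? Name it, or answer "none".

none

Checking pairwise contests:
D beats A 244–212.
A beats E 456–0.
C beats D 293–163.
A beats C 353–103.
A beats B 456–0.
Every option loses at least one head-to-head, so there is no Condorcet winner.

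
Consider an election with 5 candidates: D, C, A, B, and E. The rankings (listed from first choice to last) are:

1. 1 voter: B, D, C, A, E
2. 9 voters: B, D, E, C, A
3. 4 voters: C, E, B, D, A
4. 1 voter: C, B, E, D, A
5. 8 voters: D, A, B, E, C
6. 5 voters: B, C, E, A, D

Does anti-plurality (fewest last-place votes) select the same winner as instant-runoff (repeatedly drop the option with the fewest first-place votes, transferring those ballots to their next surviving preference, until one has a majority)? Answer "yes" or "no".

Anti-plurality — last-place votes: D 5, C 8, A 14, B 0, E 1. Winner: B.
Instant-runoff — R1 D 8, C 5, A 0, B 15, E 0 (B winner). Winner: B.
The two methods agree.

yes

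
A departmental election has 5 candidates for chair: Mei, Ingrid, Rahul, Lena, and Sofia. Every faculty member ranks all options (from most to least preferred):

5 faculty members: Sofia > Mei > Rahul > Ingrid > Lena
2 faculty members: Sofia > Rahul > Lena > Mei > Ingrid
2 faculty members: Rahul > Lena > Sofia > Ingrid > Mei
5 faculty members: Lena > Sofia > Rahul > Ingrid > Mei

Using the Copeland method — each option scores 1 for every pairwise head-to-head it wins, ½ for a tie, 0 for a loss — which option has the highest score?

Sofia

Mei: ties Ingrid; loses to Rahul, Lena, and Sofia → score 0.5.
Ingrid: ties Mei; loses to Rahul, Lena, and Sofia → score 0.5.
Rahul: beats Mei, Ingrid, and Lena; loses to Sofia → score 3.
Lena: beats Mei and Ingrid; ties Sofia; loses to Rahul → score 2.5.
Sofia: beats Mei, Ingrid, and Rahul; ties Lena → score 3.5.
Sofia has the best pairwise record.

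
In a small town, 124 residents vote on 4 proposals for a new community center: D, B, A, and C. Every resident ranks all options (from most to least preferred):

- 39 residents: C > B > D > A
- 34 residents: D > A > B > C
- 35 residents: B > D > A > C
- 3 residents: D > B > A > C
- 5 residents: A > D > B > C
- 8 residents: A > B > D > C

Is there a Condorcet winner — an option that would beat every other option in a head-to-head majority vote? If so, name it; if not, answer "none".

B vs D: 82–42 for B.
B vs A: 77–47 for B.
B vs C: 85–39 for B.
B beats every other option head-to-head.

B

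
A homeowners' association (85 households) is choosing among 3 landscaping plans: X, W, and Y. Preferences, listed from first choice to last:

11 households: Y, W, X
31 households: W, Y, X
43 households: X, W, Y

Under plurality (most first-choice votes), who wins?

X

First-place votes: X 43, W 31, Y 11.
X has the most first-place votes.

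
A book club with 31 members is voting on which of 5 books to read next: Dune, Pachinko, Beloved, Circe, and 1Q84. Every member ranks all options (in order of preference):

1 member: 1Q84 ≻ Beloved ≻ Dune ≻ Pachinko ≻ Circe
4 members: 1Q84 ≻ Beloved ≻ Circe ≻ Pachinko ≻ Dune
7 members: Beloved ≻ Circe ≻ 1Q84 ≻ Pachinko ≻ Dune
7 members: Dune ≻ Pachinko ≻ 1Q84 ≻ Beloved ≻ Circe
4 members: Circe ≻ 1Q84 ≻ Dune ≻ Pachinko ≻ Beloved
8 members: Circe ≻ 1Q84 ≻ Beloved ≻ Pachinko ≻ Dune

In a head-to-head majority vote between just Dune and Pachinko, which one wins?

Pachinko

Voters preferring Dune to Pachinko: 12; preferring Pachinko to Dune: 19.
Pachinko wins the head-to-head.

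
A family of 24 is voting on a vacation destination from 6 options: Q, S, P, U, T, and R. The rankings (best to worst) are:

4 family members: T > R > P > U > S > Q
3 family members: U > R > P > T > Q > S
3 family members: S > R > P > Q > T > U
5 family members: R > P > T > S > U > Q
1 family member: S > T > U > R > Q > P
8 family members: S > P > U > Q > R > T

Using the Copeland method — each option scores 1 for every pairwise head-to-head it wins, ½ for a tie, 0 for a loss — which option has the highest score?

Q: loses to S, P, U, T, and R → score 0.
S: beats Q and U; ties P, T, and R → score 3.5.
P: beats Q, U, and T; ties S; loses to R → score 3.5.
U: beats Q; ties R; loses to S, P, and T → score 1.5.
T: beats Q and U; ties S; loses to P and R → score 2.5.
R: beats Q, P, and T; ties S and U → score 4.
R has the best pairwise record.

R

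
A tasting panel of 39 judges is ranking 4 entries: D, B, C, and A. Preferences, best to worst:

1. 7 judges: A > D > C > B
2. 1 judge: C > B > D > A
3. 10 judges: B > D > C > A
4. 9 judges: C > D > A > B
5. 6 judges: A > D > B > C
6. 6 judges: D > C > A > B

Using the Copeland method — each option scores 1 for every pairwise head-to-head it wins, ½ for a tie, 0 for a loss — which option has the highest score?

D: beats B, C, and A → score 3.
B: loses to D, C, and A → score 0.
C: beats B and A; loses to D → score 2.
A: beats B; loses to D and C → score 1.
D has the best pairwise record.

D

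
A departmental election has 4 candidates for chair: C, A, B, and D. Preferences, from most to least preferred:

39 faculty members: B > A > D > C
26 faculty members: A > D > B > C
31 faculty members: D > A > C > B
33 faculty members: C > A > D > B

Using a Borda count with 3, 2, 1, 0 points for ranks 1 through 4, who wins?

C: 39·0 + 26·0 + 31·1 + 33·3 = 130
A: 39·2 + 26·3 + 31·2 + 33·2 = 284
B: 39·3 + 26·1 + 31·0 + 33·0 = 143
D: 39·1 + 26·2 + 31·3 + 33·1 = 217
A has the highest Borda score (284).

A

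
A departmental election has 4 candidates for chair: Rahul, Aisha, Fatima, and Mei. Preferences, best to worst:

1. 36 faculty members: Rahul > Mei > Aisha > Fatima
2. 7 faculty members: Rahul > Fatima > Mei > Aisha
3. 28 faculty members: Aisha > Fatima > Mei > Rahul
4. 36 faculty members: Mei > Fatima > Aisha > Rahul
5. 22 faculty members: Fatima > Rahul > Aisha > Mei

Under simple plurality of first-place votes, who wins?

Rahul

First-place votes: Rahul 43, Aisha 28, Fatima 22, Mei 36.
Rahul has the most first-place votes.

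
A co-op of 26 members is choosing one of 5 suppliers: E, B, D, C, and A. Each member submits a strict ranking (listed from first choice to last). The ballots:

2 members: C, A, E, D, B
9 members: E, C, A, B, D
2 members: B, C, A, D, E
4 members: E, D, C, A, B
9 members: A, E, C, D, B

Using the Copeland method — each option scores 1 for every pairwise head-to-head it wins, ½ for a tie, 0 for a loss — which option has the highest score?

E

E: beats B, D, and C; ties A → score 3.5.
B: loses to E, D, C, and A → score 0.
D: beats B; loses to E, C, and A → score 1.
C: beats B, D, and A; loses to E → score 3.
A: beats B and D; ties E; loses to C → score 2.5.
E has the best pairwise record.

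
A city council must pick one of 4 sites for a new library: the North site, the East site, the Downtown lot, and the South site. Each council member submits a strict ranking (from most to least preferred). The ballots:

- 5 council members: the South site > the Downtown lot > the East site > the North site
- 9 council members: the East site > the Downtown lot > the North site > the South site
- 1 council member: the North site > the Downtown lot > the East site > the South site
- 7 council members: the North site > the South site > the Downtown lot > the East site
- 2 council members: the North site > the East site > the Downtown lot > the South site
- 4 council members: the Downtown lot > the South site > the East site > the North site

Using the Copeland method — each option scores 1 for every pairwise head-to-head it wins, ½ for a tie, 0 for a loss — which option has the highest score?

the North site: beats the South site; loses to the East site and the Downtown lot → score 1.
the East site: beats the North site; loses to the Downtown lot and the South site → score 1.
the Downtown lot: beats the North site, the East site, and the South site → score 3.
the South site: beats the East site; loses to the North site and the Downtown lot → score 1.
the Downtown lot has the best pairwise record.

the Downtown lot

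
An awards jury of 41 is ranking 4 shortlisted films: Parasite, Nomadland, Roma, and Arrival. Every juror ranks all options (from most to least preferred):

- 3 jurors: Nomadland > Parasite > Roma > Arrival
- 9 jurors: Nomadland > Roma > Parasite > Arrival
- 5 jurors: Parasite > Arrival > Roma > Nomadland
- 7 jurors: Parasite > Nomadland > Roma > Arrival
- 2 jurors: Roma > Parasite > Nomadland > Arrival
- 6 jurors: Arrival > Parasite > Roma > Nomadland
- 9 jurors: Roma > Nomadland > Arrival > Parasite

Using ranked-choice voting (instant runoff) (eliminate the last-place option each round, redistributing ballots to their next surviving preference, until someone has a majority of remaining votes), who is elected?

Nomadland

Round 1: Parasite 12, Nomadland 12, Roma 11, Arrival 6. Eliminate Arrival.
Round 2: Parasite 18, Nomadland 12, Roma 11. Eliminate Roma.
Round 3: Parasite 20, Nomadland 21. Nomadland has a majority.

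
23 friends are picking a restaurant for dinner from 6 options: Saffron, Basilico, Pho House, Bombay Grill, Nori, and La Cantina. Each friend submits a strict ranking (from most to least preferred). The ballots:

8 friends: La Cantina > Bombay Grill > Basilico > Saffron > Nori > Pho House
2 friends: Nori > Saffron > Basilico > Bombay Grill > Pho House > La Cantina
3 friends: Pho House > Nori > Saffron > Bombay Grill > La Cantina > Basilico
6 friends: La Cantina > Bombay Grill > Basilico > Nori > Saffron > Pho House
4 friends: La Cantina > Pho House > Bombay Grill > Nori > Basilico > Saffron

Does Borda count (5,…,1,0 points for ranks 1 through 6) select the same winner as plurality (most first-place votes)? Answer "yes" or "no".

Borda — scores: Saffron 39, Basilico 52, Pho House 33, Bombay Grill 78, Nori 50, La Cantina 93. Winner: La Cantina.
Plurality — first-place votes: Saffron 0, Basilico 0, Pho House 3, Bombay Grill 0, Nori 2, La Cantina 18. Winner: La Cantina.
The two methods agree.

yes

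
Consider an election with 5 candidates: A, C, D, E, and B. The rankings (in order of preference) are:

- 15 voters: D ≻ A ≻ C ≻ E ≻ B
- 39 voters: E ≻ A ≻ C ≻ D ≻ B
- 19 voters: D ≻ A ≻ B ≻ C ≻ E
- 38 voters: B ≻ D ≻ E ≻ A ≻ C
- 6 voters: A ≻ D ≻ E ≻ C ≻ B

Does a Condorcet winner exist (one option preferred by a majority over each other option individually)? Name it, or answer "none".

D vs A: 72–45 for D.
D vs C: 78–39 for D.
D vs E: 78–39 for D.
D vs B: 79–38 for D.
D beats every other option head-to-head.

D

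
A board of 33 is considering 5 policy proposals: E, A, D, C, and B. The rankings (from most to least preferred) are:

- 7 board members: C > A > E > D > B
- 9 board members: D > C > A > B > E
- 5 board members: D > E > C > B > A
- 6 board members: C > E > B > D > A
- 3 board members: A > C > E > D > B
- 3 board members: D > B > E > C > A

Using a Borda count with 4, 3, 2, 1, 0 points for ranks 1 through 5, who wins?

E: 7·2 + 9·0 + 5·3 + 6·3 + 3·2 + 3·2 = 59
A: 7·3 + 9·2 + 5·0 + 6·0 + 3·4 + 3·0 = 51
D: 7·1 + 9·4 + 5·4 + 6·1 + 3·1 + 3·4 = 84
C: 7·4 + 9·3 + 5·2 + 6·4 + 3·3 + 3·1 = 101
B: 7·0 + 9·1 + 5·1 + 6·2 + 3·0 + 3·3 = 35
C has the highest Borda score (101).

C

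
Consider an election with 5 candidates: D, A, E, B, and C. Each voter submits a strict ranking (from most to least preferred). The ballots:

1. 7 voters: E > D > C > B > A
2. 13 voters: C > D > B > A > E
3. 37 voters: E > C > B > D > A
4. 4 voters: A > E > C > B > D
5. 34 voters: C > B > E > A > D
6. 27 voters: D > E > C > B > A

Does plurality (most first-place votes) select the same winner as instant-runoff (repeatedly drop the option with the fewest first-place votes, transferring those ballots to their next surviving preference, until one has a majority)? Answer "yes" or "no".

no

Plurality — first-place votes: D 27, A 4, E 44, B 0, C 47. Winner: C.
Instant-runoff — R1 D 27, A 4, E 44, B 0, C 47 (B out); R2 D 27, A 4, E 44, C 47 (A out); R3 D 27, E 48, C 47 (D out); R4 E 75, C 47 (E winner). Winner: E.
The two methods disagree.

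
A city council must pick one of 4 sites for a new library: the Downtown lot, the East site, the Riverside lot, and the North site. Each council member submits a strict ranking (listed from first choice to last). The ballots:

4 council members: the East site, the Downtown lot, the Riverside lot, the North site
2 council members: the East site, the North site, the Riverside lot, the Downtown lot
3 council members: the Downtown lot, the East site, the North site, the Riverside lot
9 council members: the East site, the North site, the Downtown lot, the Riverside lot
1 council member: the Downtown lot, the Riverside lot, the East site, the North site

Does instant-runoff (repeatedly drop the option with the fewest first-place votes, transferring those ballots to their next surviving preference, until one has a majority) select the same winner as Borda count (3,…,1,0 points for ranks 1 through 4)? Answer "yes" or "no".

yes

Instant-runoff — R1 the Downtown lot 4, the East site 15, the Riverside lot 0, the North site 0 (the East site winner). Winner: the East site.
Borda — scores: the Downtown lot 29, the East site 52, the Riverside lot 8, the North site 25. Winner: the East site.
The two methods agree.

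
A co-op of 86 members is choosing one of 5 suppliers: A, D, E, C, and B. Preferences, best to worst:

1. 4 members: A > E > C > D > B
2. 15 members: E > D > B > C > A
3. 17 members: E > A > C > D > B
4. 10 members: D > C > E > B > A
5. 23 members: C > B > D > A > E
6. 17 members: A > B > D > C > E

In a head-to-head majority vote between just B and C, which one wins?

C

Voters preferring B to C: 32; preferring C to B: 54.
C wins the head-to-head.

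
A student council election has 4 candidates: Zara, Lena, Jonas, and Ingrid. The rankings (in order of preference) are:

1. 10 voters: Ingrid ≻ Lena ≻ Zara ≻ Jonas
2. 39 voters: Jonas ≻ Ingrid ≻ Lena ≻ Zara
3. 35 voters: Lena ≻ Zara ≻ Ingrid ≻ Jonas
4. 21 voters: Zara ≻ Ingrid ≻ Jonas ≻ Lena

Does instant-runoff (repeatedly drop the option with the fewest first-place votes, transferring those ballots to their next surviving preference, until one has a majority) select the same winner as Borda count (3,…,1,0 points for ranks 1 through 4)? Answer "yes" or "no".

Instant-runoff — R1 Zara 21, Lena 35, Jonas 39, Ingrid 10 (Ingrid out); R2 Zara 21, Lena 45, Jonas 39 (Zara out); R3 Lena 45, Jonas 60 (Jonas winner). Winner: Jonas.
Borda — scores: Zara 143, Lena 164, Jonas 138, Ingrid 185. Winner: Ingrid.
The two methods disagree.

no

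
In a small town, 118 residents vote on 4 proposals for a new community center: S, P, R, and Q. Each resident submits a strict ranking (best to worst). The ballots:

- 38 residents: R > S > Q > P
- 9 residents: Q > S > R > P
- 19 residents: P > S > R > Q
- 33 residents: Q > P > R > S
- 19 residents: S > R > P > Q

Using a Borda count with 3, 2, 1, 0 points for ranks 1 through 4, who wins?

R

S: 38·2 + 9·2 + 19·2 + 33·0 + 19·3 = 189
P: 38·0 + 9·0 + 19·3 + 33·2 + 19·1 = 142
R: 38·3 + 9·1 + 19·1 + 33·1 + 19·2 = 213
Q: 38·1 + 9·3 + 19·0 + 33·3 + 19·0 = 164
R has the highest Borda score (213).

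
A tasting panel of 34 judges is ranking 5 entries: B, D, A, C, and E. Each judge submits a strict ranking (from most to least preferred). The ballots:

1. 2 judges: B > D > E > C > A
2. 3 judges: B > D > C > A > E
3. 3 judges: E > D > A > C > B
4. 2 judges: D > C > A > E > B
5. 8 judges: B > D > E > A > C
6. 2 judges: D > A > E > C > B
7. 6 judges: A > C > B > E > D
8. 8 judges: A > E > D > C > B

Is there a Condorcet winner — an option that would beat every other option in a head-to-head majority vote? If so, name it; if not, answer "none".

none

Checking pairwise contests:
A beats B 21–13.
B beats D 19–15.
D beats A 20–14.
D beats C 28–6.
B beats E 19–15.
Every option loses at least one head-to-head, so there is no Condorcet winner.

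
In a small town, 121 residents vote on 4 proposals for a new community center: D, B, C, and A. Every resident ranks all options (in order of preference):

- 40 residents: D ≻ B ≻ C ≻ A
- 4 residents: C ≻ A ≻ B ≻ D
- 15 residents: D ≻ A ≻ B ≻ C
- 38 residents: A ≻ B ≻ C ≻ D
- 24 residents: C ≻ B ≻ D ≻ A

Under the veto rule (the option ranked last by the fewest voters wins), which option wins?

Last-place votes: D 42, B 0, C 15, A 64.
B is ranked last by the fewest voters, so B wins.

B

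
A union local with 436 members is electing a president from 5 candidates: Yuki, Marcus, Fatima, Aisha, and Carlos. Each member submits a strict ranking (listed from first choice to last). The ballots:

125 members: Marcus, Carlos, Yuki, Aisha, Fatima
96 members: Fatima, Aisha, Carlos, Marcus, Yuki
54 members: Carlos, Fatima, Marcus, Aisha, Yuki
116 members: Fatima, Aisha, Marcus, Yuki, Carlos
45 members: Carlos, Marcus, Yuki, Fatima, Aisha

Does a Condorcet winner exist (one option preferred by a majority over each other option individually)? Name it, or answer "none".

none

Checking pairwise contests:
Marcus beats Yuki 436–0.
Fatima beats Marcus 266–170.
Carlos beats Fatima 224–212.
Marcus beats Aisha 224–212.
Marcus beats Carlos 241–195.
Every option loses at least one head-to-head, so there is no Condorcet winner.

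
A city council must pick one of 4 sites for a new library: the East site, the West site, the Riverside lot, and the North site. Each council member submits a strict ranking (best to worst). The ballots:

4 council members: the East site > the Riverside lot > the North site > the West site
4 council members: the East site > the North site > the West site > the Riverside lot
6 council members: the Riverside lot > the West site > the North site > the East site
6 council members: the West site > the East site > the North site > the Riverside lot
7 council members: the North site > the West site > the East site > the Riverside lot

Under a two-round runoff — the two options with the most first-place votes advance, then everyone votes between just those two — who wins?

Round 1 first-place votes: the East site 8, the West site 6, the Riverside lot 6, the North site 7.
the East site and the North site advance.
Runoff: the East site is preferred to the North site by 14 voters; the North site by 13.
the East site wins the runoff.

the East site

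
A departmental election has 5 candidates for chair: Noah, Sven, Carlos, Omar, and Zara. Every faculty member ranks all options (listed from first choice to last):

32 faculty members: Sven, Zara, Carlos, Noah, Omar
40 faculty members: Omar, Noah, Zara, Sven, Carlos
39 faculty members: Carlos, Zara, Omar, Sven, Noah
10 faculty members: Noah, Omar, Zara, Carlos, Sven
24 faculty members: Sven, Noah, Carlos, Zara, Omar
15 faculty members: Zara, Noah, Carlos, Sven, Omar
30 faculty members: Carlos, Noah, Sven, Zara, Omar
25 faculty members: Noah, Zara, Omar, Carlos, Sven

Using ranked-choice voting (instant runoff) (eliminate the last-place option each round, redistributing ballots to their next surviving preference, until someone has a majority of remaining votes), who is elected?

Round 1: Noah 35, Sven 56, Carlos 69, Omar 40, Zara 15. Eliminate Zara.
Round 2: Noah 50, Sven 56, Carlos 69, Omar 40. Eliminate Omar.
Round 3: Noah 90, Sven 56, Carlos 69. Eliminate Sven.
Round 4: Noah 114, Carlos 101. Noah has a majority.

Noah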